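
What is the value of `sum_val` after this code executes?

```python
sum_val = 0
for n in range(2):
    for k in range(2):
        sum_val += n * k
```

Let's trace through this code step by step.

Initialize: sum_val = 0
Entering loop: for n in range(2):

After execution: sum_val = 1
1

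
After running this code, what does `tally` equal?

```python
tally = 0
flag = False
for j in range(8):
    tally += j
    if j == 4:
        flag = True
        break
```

Let's trace through this code step by step.

Initialize: tally = 0
Initialize: flag = False
Entering loop: for j in range(8):

After execution: tally = 10
10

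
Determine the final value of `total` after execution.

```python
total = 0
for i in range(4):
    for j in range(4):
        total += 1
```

Let's trace through this code step by step.

Initialize: total = 0
Entering loop: for i in range(4):

After execution: total = 16
16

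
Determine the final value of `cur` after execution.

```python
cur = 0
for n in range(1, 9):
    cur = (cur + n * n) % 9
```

Let's trace through this code step by step.

Initialize: cur = 0
Entering loop: for n in range(1, 9):

After execution: cur = 6
6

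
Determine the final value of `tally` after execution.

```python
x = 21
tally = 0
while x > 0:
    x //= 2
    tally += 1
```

Let's trace through this code step by step.

Initialize: x = 21
Initialize: tally = 0
Entering loop: while x > 0:

After execution: tally = 5
5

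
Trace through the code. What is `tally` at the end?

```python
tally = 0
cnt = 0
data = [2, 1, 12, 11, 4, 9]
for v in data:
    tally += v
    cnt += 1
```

Let's trace through this code step by step.

Initialize: tally = 0
Initialize: cnt = 0
Initialize: data = [2, 1, 12, 11, 4, 9]
Entering loop: for v in data:

After execution: tally = 39
39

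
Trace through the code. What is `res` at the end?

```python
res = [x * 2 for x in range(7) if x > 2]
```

Let's trace through this code step by step.

Initialize: res = [x * 2 for x in range(7) if x > 2]

After execution: res = [6, 8, 10, 12]
[6, 8, 10, 12]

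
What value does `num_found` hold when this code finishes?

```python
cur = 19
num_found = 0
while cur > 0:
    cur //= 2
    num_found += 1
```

Let's trace through this code step by step.

Initialize: cur = 19
Initialize: num_found = 0
Entering loop: while cur > 0:

After execution: num_found = 5
5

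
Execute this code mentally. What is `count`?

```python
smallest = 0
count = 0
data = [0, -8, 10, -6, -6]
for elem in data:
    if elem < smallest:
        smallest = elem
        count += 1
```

Let's trace through this code step by step.

Initialize: smallest = 0
Initialize: count = 0
Initialize: data = [0, -8, 10, -6, -6]
Entering loop: for elem in data:

After execution: count = 1
1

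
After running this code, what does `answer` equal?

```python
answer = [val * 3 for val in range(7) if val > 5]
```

Let's trace through this code step by step.

Initialize: answer = [val * 3 for val in range(7) if val > 5]

After execution: answer = [18]
[18]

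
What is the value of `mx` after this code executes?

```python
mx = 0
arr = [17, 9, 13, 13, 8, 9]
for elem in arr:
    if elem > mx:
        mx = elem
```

Let's trace through this code step by step.

Initialize: mx = 0
Initialize: arr = [17, 9, 13, 13, 8, 9]
Entering loop: for elem in arr:

After execution: mx = 17
17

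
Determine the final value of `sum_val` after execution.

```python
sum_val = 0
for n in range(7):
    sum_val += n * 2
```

Let's trace through this code step by step.

Initialize: sum_val = 0
Entering loop: for n in range(7):

After execution: sum_val = 42
42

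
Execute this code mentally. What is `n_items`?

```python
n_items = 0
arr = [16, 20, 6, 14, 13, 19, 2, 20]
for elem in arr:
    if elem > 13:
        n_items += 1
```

Let's trace through this code step by step.

Initialize: n_items = 0
Initialize: arr = [16, 20, 6, 14, 13, 19, 2, 20]
Entering loop: for elem in arr:

After execution: n_items = 5
5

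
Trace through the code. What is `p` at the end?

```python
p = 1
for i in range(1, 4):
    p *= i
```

Let's trace through this code step by step.

Initialize: p = 1
Entering loop: for i in range(1, 4):

After execution: p = 6
6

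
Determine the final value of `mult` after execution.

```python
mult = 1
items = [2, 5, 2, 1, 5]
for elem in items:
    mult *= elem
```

Let's trace through this code step by step.

Initialize: mult = 1
Initialize: items = [2, 5, 2, 1, 5]
Entering loop: for elem in items:

After execution: mult = 100
100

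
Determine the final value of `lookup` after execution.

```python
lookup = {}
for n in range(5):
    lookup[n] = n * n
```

Let's trace through this code step by step.

Initialize: lookup = {}
Entering loop: for n in range(5):

After execution: lookup = {0: 0, 1: 1, 2: 4, 3: 9, 4: 16}
{0: 0, 1: 1, 2: 4, 3: 9, 4: 16}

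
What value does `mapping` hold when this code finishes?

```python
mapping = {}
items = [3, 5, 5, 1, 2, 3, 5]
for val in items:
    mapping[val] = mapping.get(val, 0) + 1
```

Let's trace through this code step by step.

Initialize: mapping = {}
Initialize: items = [3, 5, 5, 1, 2, 3, 5]
Entering loop: for val in items:

After execution: mapping = {3: 2, 5: 3, 1: 1, 2: 1}
{3: 2, 5: 3, 1: 1, 2: 1}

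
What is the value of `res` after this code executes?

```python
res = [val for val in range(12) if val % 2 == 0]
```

Let's trace through this code step by step.

Initialize: res = [val for val in range(12) if val % 2 == 0]

After execution: res = [0, 2, 4, 6, 8, 10]
[0, 2, 4, 6, 8, 10]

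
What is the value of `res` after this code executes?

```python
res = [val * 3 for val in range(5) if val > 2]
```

Let's trace through this code step by step.

Initialize: res = [val * 3 for val in range(5) if val > 2]

After execution: res = [9, 12]
[9, 12]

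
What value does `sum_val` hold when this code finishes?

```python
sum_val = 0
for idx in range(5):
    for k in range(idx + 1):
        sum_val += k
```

Let's trace through this code step by step.

Initialize: sum_val = 0
Entering loop: for idx in range(5):

After execution: sum_val = 20
20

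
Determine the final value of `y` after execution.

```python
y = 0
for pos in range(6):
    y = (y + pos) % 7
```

Let's trace through this code step by step.

Initialize: y = 0
Entering loop: for pos in range(6):

After execution: y = 1
1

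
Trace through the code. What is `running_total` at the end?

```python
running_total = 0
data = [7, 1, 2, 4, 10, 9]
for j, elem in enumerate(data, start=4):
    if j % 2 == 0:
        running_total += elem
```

Let's trace through this code step by step.

Initialize: running_total = 0
Initialize: data = [7, 1, 2, 4, 10, 9]
Entering loop: for j, elem in enumerate(data, start=4):

After execution: running_total = 19
19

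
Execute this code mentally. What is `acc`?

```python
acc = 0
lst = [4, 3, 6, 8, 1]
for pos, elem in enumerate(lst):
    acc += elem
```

Let's trace through this code step by step.

Initialize: acc = 0
Initialize: lst = [4, 3, 6, 8, 1]
Entering loop: for pos, elem in enumerate(lst):

After execution: acc = 22
22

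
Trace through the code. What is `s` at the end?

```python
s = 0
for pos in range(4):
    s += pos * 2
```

Let's trace through this code step by step.

Initialize: s = 0
Entering loop: for pos in range(4):

After execution: s = 12
12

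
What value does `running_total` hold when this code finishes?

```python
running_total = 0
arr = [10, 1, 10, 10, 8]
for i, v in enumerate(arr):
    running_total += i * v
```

Let's trace through this code step by step.

Initialize: running_total = 0
Initialize: arr = [10, 1, 10, 10, 8]
Entering loop: for i, v in enumerate(arr):

After execution: running_total = 83
83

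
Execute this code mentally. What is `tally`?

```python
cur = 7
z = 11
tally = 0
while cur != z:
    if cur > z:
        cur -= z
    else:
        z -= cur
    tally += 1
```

Let's trace through this code step by step.

Initialize: cur = 7
Initialize: z = 11
Initialize: tally = 0
Entering loop: while cur != z:

After execution: tally = 5
5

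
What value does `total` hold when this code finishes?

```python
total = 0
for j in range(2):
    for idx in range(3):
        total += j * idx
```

Let's trace through this code step by step.

Initialize: total = 0
Entering loop: for j in range(2):

After execution: total = 3
3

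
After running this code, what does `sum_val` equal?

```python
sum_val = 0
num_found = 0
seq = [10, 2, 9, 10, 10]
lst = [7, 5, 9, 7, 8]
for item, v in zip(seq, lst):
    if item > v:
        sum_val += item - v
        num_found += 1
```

Let's trace through this code step by step.

Initialize: sum_val = 0
Initialize: num_found = 0
Initialize: seq = [10, 2, 9, 10, 10]
Initialize: lst = [7, 5, 9, 7, 8]
Entering loop: for item, v in zip(seq, lst):

After execution: sum_val = 8
8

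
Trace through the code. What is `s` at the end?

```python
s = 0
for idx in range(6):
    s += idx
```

Let's trace through this code step by step.

Initialize: s = 0
Entering loop: for idx in range(6):

After execution: s = 15
15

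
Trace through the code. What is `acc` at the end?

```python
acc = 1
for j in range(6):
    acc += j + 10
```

Let's trace through this code step by step.

Initialize: acc = 1
Entering loop: for j in range(6):

After execution: acc = 76
76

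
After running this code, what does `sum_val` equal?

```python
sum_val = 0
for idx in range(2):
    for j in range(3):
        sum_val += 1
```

Let's trace through this code step by step.

Initialize: sum_val = 0
Entering loop: for idx in range(2):

After execution: sum_val = 6
6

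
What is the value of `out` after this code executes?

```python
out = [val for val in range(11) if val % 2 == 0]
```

Let's trace through this code step by step.

Initialize: out = [val for val in range(11) if val % 2 == 0]

After execution: out = [0, 2, 4, 6, 8, 10]
[0, 2, 4, 6, 8, 10]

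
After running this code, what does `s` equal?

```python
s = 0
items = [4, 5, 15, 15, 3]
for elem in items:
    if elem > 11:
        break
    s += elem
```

Let's trace through this code step by step.

Initialize: s = 0
Initialize: items = [4, 5, 15, 15, 3]
Entering loop: for elem in items:

After execution: s = 9
9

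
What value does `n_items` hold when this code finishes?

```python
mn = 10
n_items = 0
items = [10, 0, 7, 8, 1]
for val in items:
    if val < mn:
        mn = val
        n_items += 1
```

Let's trace through this code step by step.

Initialize: mn = 10
Initialize: n_items = 0
Initialize: items = [10, 0, 7, 8, 1]
Entering loop: for val in items:

After execution: n_items = 1
1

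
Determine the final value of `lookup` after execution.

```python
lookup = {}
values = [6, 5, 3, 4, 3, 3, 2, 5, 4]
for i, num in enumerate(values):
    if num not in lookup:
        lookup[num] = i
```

Let's trace through this code step by step.

Initialize: lookup = {}
Initialize: values = [6, 5, 3, 4, 3, 3, 2, 5, 4]
Entering loop: for i, num in enumerate(values):

After execution: lookup = {6: 0, 5: 1, 3: 2, 4: 3, 2: 6}
{6: 0, 5: 1, 3: 2, 4: 3, 2: 6}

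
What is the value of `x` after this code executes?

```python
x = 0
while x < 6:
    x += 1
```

Let's trace through this code step by step.

Initialize: x = 0
Entering loop: while x < 6:

After execution: x = 6
6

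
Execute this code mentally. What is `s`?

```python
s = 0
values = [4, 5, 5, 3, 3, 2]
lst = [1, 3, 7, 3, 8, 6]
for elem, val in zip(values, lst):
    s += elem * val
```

Let's trace through this code step by step.

Initialize: s = 0
Initialize: values = [4, 5, 5, 3, 3, 2]
Initialize: lst = [1, 3, 7, 3, 8, 6]
Entering loop: for elem, val in zip(values, lst):

After execution: s = 99
99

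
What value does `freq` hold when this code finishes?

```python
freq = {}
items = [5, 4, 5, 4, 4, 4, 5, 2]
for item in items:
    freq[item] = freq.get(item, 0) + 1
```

Let's trace through this code step by step.

Initialize: freq = {}
Initialize: items = [5, 4, 5, 4, 4, 4, 5, 2]
Entering loop: for item in items:

After execution: freq = {5: 3, 4: 4, 2: 1}
{5: 3, 4: 4, 2: 1}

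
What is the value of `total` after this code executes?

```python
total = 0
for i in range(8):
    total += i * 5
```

Let's trace through this code step by step.

Initialize: total = 0
Entering loop: for i in range(8):

After execution: total = 140
140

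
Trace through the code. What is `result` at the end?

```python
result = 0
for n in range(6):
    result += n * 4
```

Let's trace through this code step by step.

Initialize: result = 0
Entering loop: for n in range(6):

After execution: result = 60
60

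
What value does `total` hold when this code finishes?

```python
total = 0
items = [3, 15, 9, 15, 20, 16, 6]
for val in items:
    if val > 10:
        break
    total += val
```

Let's trace through this code step by step.

Initialize: total = 0
Initialize: items = [3, 15, 9, 15, 20, 16, 6]
Entering loop: for val in items:

After execution: total = 3
3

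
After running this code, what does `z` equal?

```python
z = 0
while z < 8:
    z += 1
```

Let's trace through this code step by step.

Initialize: z = 0
Entering loop: while z < 8:

After execution: z = 8
8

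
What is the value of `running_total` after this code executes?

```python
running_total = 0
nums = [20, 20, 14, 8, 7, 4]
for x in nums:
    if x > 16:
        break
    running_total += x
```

Let's trace through this code step by step.

Initialize: running_total = 0
Initialize: nums = [20, 20, 14, 8, 7, 4]
Entering loop: for x in nums:

After execution: running_total = 0
0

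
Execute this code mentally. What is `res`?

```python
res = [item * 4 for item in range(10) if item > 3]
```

Let's trace through this code step by step.

Initialize: res = [item * 4 for item in range(10) if item > 3]

After execution: res = [16, 20, 24, 28, 32, 36]
[16, 20, 24, 28, 32, 36]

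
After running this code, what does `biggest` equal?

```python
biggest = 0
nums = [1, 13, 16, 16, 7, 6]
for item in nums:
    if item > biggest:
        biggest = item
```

Let's trace through this code step by step.

Initialize: biggest = 0
Initialize: nums = [1, 13, 16, 16, 7, 6]
Entering loop: for item in nums:

After execution: biggest = 16
16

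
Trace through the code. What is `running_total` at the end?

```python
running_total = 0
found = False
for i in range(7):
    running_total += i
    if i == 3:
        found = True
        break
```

Let's trace through this code step by step.

Initialize: running_total = 0
Initialize: found = False
Entering loop: for i in range(7):

After execution: running_total = 6
6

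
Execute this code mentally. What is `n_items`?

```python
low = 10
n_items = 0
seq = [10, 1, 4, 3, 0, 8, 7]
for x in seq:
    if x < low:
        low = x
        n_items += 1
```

Let's trace through this code step by step.

Initialize: low = 10
Initialize: n_items = 0
Initialize: seq = [10, 1, 4, 3, 0, 8, 7]
Entering loop: for x in seq:

After execution: n_items = 2
2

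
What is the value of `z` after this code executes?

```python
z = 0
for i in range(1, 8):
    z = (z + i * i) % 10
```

Let's trace through this code step by step.

Initialize: z = 0
Entering loop: for i in range(1, 8):

After execution: z = 0
0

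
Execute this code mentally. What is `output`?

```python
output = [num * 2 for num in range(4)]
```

Let's trace through this code step by step.

Initialize: output = [num * 2 for num in range(4)]

After execution: output = [0, 2, 4, 6]
[0, 2, 4, 6]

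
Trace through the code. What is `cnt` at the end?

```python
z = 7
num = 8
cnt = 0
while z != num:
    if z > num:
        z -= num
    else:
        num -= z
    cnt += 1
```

Let's trace through this code step by step.

Initialize: z = 7
Initialize: num = 8
Initialize: cnt = 0
Entering loop: while z != num:

After execution: cnt = 7
7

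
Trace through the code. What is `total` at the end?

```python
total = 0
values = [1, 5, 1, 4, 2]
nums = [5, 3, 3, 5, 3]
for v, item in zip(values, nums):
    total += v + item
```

Let's trace through this code step by step.

Initialize: total = 0
Initialize: values = [1, 5, 1, 4, 2]
Initialize: nums = [5, 3, 3, 5, 3]
Entering loop: for v, item in zip(values, nums):

After execution: total = 32
32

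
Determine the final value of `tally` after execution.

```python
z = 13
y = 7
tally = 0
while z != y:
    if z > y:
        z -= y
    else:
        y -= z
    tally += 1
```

Let's trace through this code step by step.

Initialize: z = 13
Initialize: y = 7
Initialize: tally = 0
Entering loop: while z != y:

After execution: tally = 7
7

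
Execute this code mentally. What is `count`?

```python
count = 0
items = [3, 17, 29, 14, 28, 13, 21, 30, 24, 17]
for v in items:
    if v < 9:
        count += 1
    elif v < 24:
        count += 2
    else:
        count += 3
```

Let's trace through this code step by step.

Initialize: count = 0
Initialize: items = [3, 17, 29, 14, 28, 13, 21, 30, 24, 17]
Entering loop: for v in items:

After execution: count = 23
23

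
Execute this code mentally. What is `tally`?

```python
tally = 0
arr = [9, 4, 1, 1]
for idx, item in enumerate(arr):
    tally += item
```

Let's trace through this code step by step.

Initialize: tally = 0
Initialize: arr = [9, 4, 1, 1]
Entering loop: for idx, item in enumerate(arr):

After execution: tally = 15
15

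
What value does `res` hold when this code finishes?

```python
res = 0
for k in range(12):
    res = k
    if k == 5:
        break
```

Let's trace through this code step by step.

Initialize: res = 0
Entering loop: for k in range(12):

After execution: res = 5
5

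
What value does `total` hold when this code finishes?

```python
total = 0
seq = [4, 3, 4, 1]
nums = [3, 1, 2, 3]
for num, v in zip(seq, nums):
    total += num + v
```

Let's trace through this code step by step.

Initialize: total = 0
Initialize: seq = [4, 3, 4, 1]
Initialize: nums = [3, 1, 2, 3]
Entering loop: for num, v in zip(seq, nums):

After execution: total = 21
21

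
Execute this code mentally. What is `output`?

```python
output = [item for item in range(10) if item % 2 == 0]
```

Let's trace through this code step by step.

Initialize: output = [item for item in range(10) if item % 2 == 0]

After execution: output = [0, 2, 4, 6, 8]
[0, 2, 4, 6, 8]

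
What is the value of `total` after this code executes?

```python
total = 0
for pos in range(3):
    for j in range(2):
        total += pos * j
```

Let's trace through this code step by step.

Initialize: total = 0
Entering loop: for pos in range(3):

After execution: total = 3
3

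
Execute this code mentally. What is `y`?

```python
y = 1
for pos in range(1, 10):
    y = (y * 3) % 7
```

Let's trace through this code step by step.

Initialize: y = 1
Entering loop: for pos in range(1, 10):

After execution: y = 6
6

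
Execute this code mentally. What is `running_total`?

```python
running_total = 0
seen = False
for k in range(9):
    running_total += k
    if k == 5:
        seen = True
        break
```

Let's trace through this code step by step.

Initialize: running_total = 0
Initialize: seen = False
Entering loop: for k in range(9):

After execution: running_total = 15
15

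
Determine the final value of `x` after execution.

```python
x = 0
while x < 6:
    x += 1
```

Let's trace through this code step by step.

Initialize: x = 0
Entering loop: while x < 6:

After execution: x = 6
6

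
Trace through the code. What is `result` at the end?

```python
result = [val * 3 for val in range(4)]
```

Let's trace through this code step by step.

Initialize: result = [val * 3 for val in range(4)]

After execution: result = [0, 3, 6, 9]
[0, 3, 6, 9]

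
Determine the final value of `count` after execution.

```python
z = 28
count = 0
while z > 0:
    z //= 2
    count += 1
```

Let's trace through this code step by step.

Initialize: z = 28
Initialize: count = 0
Entering loop: while z > 0:

After execution: count = 5
5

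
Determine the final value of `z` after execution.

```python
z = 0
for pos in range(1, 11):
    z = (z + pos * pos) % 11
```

Let's trace through this code step by step.

Initialize: z = 0
Entering loop: for pos in range(1, 11):

After execution: z = 0
0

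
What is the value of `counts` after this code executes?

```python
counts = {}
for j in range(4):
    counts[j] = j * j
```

Let's trace through this code step by step.

Initialize: counts = {}
Entering loop: for j in range(4):

After execution: counts = {0: 0, 1: 1, 2: 4, 3: 9}
{0: 0, 1: 1, 2: 4, 3: 9}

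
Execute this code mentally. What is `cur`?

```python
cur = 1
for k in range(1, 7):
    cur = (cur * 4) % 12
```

Let's trace through this code step by step.

Initialize: cur = 1
Entering loop: for k in range(1, 7):

After execution: cur = 4
4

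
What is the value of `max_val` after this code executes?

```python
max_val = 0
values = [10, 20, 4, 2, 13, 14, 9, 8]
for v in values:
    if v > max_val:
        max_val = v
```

Let's trace through this code step by step.

Initialize: max_val = 0
Initialize: values = [10, 20, 4, 2, 13, 14, 9, 8]
Entering loop: for v in values:

After execution: max_val = 20
20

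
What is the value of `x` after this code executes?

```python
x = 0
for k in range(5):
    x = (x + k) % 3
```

Let's trace through this code step by step.

Initialize: x = 0
Entering loop: for k in range(5):

After execution: x = 1
1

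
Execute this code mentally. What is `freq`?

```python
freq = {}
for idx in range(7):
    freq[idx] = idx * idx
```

Let's trace through this code step by step.

Initialize: freq = {}
Entering loop: for idx in range(7):

After execution: freq = {0: 0, 1: 1, 2: 4, 3: 9, 4: 16, 5: 25, 6: 36}
{0: 0, 1: 1, 2: 4, 3: 9, 4: 16, 5: 25, 6: 36}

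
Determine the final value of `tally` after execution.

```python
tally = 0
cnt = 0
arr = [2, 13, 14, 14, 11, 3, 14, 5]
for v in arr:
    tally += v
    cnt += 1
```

Let's trace through this code step by step.

Initialize: tally = 0
Initialize: cnt = 0
Initialize: arr = [2, 13, 14, 14, 11, 3, 14, 5]
Entering loop: for v in arr:

After execution: tally = 76
76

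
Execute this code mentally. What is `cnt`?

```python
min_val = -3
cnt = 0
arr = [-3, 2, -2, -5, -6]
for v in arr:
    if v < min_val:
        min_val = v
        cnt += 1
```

Let's trace through this code step by step.

Initialize: min_val = -3
Initialize: cnt = 0
Initialize: arr = [-3, 2, -2, -5, -6]
Entering loop: for v in arr:

After execution: cnt = 2
2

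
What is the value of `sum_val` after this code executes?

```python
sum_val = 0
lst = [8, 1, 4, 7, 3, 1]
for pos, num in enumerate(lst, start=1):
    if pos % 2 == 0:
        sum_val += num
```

Let's trace through this code step by step.

Initialize: sum_val = 0
Initialize: lst = [8, 1, 4, 7, 3, 1]
Entering loop: for pos, num in enumerate(lst, start=1):

After execution: sum_val = 9
9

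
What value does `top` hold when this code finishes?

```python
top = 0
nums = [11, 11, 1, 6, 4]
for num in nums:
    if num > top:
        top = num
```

Let's trace through this code step by step.

Initialize: top = 0
Initialize: nums = [11, 11, 1, 6, 4]
Entering loop: for num in nums:

After execution: top = 11
11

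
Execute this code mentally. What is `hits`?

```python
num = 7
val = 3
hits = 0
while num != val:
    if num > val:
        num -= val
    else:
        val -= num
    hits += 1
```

Let's trace through this code step by step.

Initialize: num = 7
Initialize: val = 3
Initialize: hits = 0
Entering loop: while num != val:

After execution: hits = 4
4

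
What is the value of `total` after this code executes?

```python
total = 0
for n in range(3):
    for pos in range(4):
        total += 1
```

Let's trace through this code step by step.

Initialize: total = 0
Entering loop: for n in range(3):

After execution: total = 12
12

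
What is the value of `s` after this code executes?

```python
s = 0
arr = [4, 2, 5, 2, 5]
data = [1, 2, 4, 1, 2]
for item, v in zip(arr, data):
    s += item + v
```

Let's trace through this code step by step.

Initialize: s = 0
Initialize: arr = [4, 2, 5, 2, 5]
Initialize: data = [1, 2, 4, 1, 2]
Entering loop: for item, v in zip(arr, data):

After execution: s = 28
28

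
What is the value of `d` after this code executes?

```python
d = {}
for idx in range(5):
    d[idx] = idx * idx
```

Let's trace through this code step by step.

Initialize: d = {}
Entering loop: for idx in range(5):

After execution: d = {0: 0, 1: 1, 2: 4, 3: 9, 4: 16}
{0: 0, 1: 1, 2: 4, 3: 9, 4: 16}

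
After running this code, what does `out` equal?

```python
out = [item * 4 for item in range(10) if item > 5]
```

Let's trace through this code step by step.

Initialize: out = [item * 4 for item in range(10) if item > 5]

After execution: out = [24, 28, 32, 36]
[24, 28, 32, 36]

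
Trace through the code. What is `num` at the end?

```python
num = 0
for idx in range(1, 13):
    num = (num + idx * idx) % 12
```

Let's trace through this code step by step.

Initialize: num = 0
Entering loop: for idx in range(1, 13):

After execution: num = 2
2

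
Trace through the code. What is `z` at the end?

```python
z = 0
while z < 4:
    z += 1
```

Let's trace through this code step by step.

Initialize: z = 0
Entering loop: while z < 4:

After execution: z = 4
4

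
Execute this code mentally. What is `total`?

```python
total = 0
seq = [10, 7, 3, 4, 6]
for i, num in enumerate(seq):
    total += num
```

Let's trace through this code step by step.

Initialize: total = 0
Initialize: seq = [10, 7, 3, 4, 6]
Entering loop: for i, num in enumerate(seq):

After execution: total = 30
30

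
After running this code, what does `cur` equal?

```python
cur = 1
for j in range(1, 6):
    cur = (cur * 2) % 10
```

Let's trace through this code step by step.

Initialize: cur = 1
Entering loop: for j in range(1, 6):

After execution: cur = 2
2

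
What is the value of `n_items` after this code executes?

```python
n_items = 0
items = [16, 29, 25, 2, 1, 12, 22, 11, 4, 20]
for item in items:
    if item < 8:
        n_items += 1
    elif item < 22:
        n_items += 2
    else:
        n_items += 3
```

Let's trace through this code step by step.

Initialize: n_items = 0
Initialize: items = [16, 29, 25, 2, 1, 12, 22, 11, 4, 20]
Entering loop: for item in items:

After execution: n_items = 20
20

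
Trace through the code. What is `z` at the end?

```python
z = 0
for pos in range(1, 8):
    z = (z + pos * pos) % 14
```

Let's trace through this code step by step.

Initialize: z = 0
Entering loop: for pos in range(1, 8):

After execution: z = 0
0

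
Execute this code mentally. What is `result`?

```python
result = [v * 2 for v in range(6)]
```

Let's trace through this code step by step.

Initialize: result = [v * 2 for v in range(6)]

After execution: result = [0, 2, 4, 6, 8, 10]
[0, 2, 4, 6, 8, 10]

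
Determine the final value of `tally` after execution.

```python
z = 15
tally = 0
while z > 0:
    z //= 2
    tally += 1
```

Let's trace through this code step by step.

Initialize: z = 15
Initialize: tally = 0
Entering loop: while z > 0:

After execution: tally = 4
4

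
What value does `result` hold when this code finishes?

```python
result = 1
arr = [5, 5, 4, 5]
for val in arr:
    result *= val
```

Let's trace through this code step by step.

Initialize: result = 1
Initialize: arr = [5, 5, 4, 5]
Entering loop: for val in arr:

After execution: result = 500
500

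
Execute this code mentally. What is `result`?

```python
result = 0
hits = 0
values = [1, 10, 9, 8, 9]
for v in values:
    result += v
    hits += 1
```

Let's trace through this code step by step.

Initialize: result = 0
Initialize: hits = 0
Initialize: values = [1, 10, 9, 8, 9]
Entering loop: for v in values:

After execution: result = 37
37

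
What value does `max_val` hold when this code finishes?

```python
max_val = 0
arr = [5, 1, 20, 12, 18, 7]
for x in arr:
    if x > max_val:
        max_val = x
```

Let's trace through this code step by step.

Initialize: max_val = 0
Initialize: arr = [5, 1, 20, 12, 18, 7]
Entering loop: for x in arr:

After execution: max_val = 20
20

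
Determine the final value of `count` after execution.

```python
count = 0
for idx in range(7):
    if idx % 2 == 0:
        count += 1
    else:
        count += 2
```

Let's trace through this code step by step.

Initialize: count = 0
Entering loop: for idx in range(7):

After execution: count = 10
10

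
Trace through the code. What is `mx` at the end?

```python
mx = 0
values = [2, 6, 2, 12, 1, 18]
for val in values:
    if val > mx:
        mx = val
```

Let's trace through this code step by step.

Initialize: mx = 0
Initialize: values = [2, 6, 2, 12, 1, 18]
Entering loop: for val in values:

After execution: mx = 18
18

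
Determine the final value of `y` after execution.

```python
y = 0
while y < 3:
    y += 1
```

Let's trace through this code step by step.

Initialize: y = 0
Entering loop: while y < 3:

After execution: y = 3
3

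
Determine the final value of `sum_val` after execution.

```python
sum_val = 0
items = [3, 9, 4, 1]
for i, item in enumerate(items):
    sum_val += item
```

Let's trace through this code step by step.

Initialize: sum_val = 0
Initialize: items = [3, 9, 4, 1]
Entering loop: for i, item in enumerate(items):

After execution: sum_val = 17
17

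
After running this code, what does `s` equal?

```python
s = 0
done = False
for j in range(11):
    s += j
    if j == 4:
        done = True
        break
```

Let's trace through this code step by step.

Initialize: s = 0
Initialize: done = False
Entering loop: for j in range(11):

After execution: s = 10
10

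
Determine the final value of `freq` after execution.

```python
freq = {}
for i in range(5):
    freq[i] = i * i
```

Let's trace through this code step by step.

Initialize: freq = {}
Entering loop: for i in range(5):

After execution: freq = {0: 0, 1: 1, 2: 4, 3: 9, 4: 16}
{0: 0, 1: 1, 2: 4, 3: 9, 4: 16}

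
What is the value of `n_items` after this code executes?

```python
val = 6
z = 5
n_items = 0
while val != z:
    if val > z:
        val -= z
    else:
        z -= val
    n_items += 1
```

Let's trace through this code step by step.

Initialize: val = 6
Initialize: z = 5
Initialize: n_items = 0
Entering loop: while val != z:

After execution: n_items = 5
5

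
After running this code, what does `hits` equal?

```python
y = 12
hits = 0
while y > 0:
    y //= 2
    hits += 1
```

Let's trace through this code step by step.

Initialize: y = 12
Initialize: hits = 0
Entering loop: while y > 0:

After execution: hits = 4
4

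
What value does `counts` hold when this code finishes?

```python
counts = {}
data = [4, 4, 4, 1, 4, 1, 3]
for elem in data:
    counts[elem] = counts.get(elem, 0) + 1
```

Let's trace through this code step by step.

Initialize: counts = {}
Initialize: data = [4, 4, 4, 1, 4, 1, 3]
Entering loop: for elem in data:

After execution: counts = {4: 4, 1: 2, 3: 1}
{4: 4, 1: 2, 3: 1}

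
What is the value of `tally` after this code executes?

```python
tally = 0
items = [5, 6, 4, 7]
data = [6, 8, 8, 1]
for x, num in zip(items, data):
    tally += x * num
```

Let's trace through this code step by step.

Initialize: tally = 0
Initialize: items = [5, 6, 4, 7]
Initialize: data = [6, 8, 8, 1]
Entering loop: for x, num in zip(items, data):

After execution: tally = 117
117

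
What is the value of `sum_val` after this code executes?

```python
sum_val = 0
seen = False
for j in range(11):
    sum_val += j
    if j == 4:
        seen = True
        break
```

Let's trace through this code step by step.

Initialize: sum_val = 0
Initialize: seen = False
Entering loop: for j in range(11):

After execution: sum_val = 10
10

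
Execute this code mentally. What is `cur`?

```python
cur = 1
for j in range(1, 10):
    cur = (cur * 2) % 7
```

Let's trace through this code step by step.

Initialize: cur = 1
Entering loop: for j in range(1, 10):

After execution: cur = 1
1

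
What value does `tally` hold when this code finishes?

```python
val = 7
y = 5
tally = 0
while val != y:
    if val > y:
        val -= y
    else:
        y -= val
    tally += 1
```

Let's trace through this code step by step.

Initialize: val = 7
Initialize: y = 5
Initialize: tally = 0
Entering loop: while val != y:

After execution: tally = 4
4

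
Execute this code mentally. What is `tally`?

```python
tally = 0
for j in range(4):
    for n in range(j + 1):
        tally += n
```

Let's trace through this code step by step.

Initialize: tally = 0
Entering loop: for j in range(4):

After execution: tally = 10
10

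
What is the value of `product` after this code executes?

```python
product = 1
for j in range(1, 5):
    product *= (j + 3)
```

Let's trace through this code step by step.

Initialize: product = 1
Entering loop: for j in range(1, 5):

After execution: product = 840
840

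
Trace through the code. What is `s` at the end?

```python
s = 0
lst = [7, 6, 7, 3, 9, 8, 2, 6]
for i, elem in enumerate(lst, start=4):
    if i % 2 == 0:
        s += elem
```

Let's trace through this code step by step.

Initialize: s = 0
Initialize: lst = [7, 6, 7, 3, 9, 8, 2, 6]
Entering loop: for i, elem in enumerate(lst, start=4):

After execution: s = 25
25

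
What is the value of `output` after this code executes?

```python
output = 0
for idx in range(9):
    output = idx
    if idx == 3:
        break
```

Let's trace through this code step by step.

Initialize: output = 0
Entering loop: for idx in range(9):

After execution: output = 3
3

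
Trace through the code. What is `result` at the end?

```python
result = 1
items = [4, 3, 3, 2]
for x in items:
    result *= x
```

Let's trace through this code step by step.

Initialize: result = 1
Initialize: items = [4, 3, 3, 2]
Entering loop: for x in items:

After execution: result = 72
72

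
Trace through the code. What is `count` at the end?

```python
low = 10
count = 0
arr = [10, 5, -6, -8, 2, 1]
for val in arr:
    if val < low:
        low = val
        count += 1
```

Let's trace through this code step by step.

Initialize: low = 10
Initialize: count = 0
Initialize: arr = [10, 5, -6, -8, 2, 1]
Entering loop: for val in arr:

After execution: count = 3
3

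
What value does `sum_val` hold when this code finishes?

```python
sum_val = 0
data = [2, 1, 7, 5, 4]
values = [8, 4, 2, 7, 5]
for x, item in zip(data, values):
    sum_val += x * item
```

Let's trace through this code step by step.

Initialize: sum_val = 0
Initialize: data = [2, 1, 7, 5, 4]
Initialize: values = [8, 4, 2, 7, 5]
Entering loop: for x, item in zip(data, values):

After execution: sum_val = 89
89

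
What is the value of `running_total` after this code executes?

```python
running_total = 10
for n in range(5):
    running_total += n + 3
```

Let's trace through this code step by step.

Initialize: running_total = 10
Entering loop: for n in range(5):

After execution: running_total = 35
35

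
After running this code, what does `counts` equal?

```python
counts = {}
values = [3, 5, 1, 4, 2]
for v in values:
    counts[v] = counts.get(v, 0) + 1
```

Let's trace through this code step by step.

Initialize: counts = {}
Initialize: values = [3, 5, 1, 4, 2]
Entering loop: for v in values:

After execution: counts = {3: 1, 5: 1, 1: 1, 4: 1, 2: 1}
{3: 1, 5: 1, 1: 1, 4: 1, 2: 1}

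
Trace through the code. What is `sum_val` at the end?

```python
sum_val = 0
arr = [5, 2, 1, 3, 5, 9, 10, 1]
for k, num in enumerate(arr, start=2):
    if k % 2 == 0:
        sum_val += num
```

Let's trace through this code step by step.

Initialize: sum_val = 0
Initialize: arr = [5, 2, 1, 3, 5, 9, 10, 1]
Entering loop: for k, num in enumerate(arr, start=2):

After execution: sum_val = 21
21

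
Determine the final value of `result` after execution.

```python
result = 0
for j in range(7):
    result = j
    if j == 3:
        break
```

Let's trace through this code step by step.

Initialize: result = 0
Entering loop: for j in range(7):

After execution: result = 3
3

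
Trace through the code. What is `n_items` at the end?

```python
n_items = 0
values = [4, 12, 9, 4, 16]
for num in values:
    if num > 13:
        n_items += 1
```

Let's trace through this code step by step.

Initialize: n_items = 0
Initialize: values = [4, 12, 9, 4, 16]
Entering loop: for num in values:

After execution: n_items = 1
1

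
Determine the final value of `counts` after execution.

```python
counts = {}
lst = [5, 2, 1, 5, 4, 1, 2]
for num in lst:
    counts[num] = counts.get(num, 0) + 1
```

Let's trace through this code step by step.

Initialize: counts = {}
Initialize: lst = [5, 2, 1, 5, 4, 1, 2]
Entering loop: for num in lst:

After execution: counts = {5: 2, 2: 2, 1: 2, 4: 1}
{5: 2, 2: 2, 1: 2, 4: 1}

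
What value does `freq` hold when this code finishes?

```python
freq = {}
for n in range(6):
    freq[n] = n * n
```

Let's trace through this code step by step.

Initialize: freq = {}
Entering loop: for n in range(6):

After execution: freq = {0: 0, 1: 1, 2: 4, 3: 9, 4: 16, 5: 25}
{0: 0, 1: 1, 2: 4, 3: 9, 4: 16, 5: 25}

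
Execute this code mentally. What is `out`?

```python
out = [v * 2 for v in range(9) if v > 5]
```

Let's trace through this code step by step.

Initialize: out = [v * 2 for v in range(9) if v > 5]

After execution: out = [12, 14, 16]
[12, 14, 16]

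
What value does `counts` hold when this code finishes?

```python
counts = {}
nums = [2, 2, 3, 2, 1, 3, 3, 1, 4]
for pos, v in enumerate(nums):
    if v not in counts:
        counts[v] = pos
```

Let's trace through this code step by step.

Initialize: counts = {}
Initialize: nums = [2, 2, 3, 2, 1, 3, 3, 1, 4]
Entering loop: for pos, v in enumerate(nums):

After execution: counts = {2: 0, 3: 2, 1: 4, 4: 8}
{2: 0, 3: 2, 1: 4, 4: 8}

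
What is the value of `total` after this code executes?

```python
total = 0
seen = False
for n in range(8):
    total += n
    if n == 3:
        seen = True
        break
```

Let's trace through this code step by step.

Initialize: total = 0
Initialize: seen = False
Entering loop: for n in range(8):

After execution: total = 6
6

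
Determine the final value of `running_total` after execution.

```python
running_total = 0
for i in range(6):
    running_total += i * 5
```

Let's trace through this code step by step.

Initialize: running_total = 0
Entering loop: for i in range(6):

After execution: running_total = 75
75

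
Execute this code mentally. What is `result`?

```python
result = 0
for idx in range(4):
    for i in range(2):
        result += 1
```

Let's trace through this code step by step.

Initialize: result = 0
Entering loop: for idx in range(4):

After execution: result = 8
8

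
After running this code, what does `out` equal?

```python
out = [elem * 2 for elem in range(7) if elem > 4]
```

Let's trace through this code step by step.

Initialize: out = [elem * 2 for elem in range(7) if elem > 4]

After execution: out = [10, 12]
[10, 12]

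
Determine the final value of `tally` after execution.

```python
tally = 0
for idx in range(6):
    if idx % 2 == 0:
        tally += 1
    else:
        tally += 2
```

Let's trace through this code step by step.

Initialize: tally = 0
Entering loop: for idx in range(6):

After execution: tally = 9
9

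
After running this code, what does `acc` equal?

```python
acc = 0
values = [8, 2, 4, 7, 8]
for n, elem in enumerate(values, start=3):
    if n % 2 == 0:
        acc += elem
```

Let's trace through this code step by step.

Initialize: acc = 0
Initialize: values = [8, 2, 4, 7, 8]
Entering loop: for n, elem in enumerate(values, start=3):

After execution: acc = 9
9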